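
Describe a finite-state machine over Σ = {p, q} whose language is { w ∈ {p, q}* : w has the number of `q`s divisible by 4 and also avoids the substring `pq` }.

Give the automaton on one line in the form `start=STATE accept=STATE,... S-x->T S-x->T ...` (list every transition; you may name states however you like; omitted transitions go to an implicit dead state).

start=s0 accept=s0,s1 s0-p->s1 s0-q->s2 s1-p->s1 s1-q->s3 s2-p->s4 s2-q->s5 s3-p->s3 s3-q->s6 s4-p->s4 s4-q->s6 s5-p->s7 s5-q->s8 s6-p->s6 s6-q->s9 s7-p->s7 s7-q->s9 s8-p->s10 s8-q->s0 s9-p->s9 s9-q->s11 s10-p->s10 s10-q->s11 s11-p->s11 s11-q->s3

Handle the two conditions separately and then intersect. The first has 4 states tracking the count of `q`s modulo 4; the second has 3 states tracking partial matches of the forbidden pattern `pq`. A product state is a pair (one from each), accepting exactly when both do.
With 12 states:
          p    q  
>* s0     s1   s2 
 * s1     s1   s3 
   s2     s4   s5 
   s3     s3   s6 
   s4     s4   s6 
   s5     s7   s8 
   s6     s6   s9 
   s7     s7   s9 
   s8    s10   s0 
   s9     s9  s11 
   s10   s10  s11 
   s11   s11   s3 
(> = start, * = accepting)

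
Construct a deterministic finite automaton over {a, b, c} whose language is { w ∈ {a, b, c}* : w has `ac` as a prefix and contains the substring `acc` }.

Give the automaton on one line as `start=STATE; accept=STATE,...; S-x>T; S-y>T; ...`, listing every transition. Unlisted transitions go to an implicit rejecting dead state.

start=q0; accept=q8; q0-a>q1; q0-b>q2; q0-c>q2; q1-a>q3; q1-b>q2; q1-c>q4; q2-a>q3; q2-b>q2; q2-c>q2; q3-a>q3; q3-b>q2; q3-c>q5; q4-a>q6; q4-b>q7; q4-c>q8; q5-a>q3; q5-b>q2; q5-c>q9; q6-a>q6; q6-b>q7; q6-c>q4; q7-a>q6; q7-b>q7; q7-c>q7; q8-a>q8; q8-b>q8; q8-c>q8; q9-a>q9; q9-b>q9; q9-c>q9

Handle the two conditions separately and then intersect. The first has 4 states tracking whether the input so far still matches the prefix `ac`; the second has 4 states tracking whether and how much of `acc` has been seen. A product state is a pair (one from each), accepting exactly when both do.
With 10 states:
        a   b   c  
>  q0   q1  q2  q2 
   q1   q3  q2  q4 
   q2   q3  q2  q2 
   q3   q3  q2  q5 
   q4   q6  q7  q8 
   q5   q3  q2  q9 
   q6   q6  q7  q4 
   q7   q6  q7  q7 
 * q8   q8  q8  q8 
   q9   q9  q9  q9 
(> = start, * = accepting)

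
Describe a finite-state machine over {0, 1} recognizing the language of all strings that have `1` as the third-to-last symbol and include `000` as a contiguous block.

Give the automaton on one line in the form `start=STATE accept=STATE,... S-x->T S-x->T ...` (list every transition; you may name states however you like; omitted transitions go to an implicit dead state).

Run two small machines in parallel and take their product. One (15 states) tracks the last 3 symbols read; the other (4 states) tracks whether and how much of `000` has been seen. Each combined state is a pair, one component from each; accept when both components accept. Equivalent product states are then merged.
          0    1  
>  q0     q1   q0 
   q1     q2   q0 
   q2     q3   q0 
   q3     q3   q4 
   q4     q5   q6 
   q5     q7   q8 
   q6     q9  q10 
 * q7     q3   q4 
 * q8     q5   q6 
 * q9     q7   q8 
 * q10    q9  q10 
(> = start, * = accepting)

start=q0 accept=q7,q8,q9,q10 q0-0->q1 q0-1->q0 q1-0->q2 q1-1->q0 q2-0->q3 q2-1->q0 q3-0->q3 q3-1->q4 q4-0->q5 q4-1->q6 q5-0->q7 q5-1->q8 q6-0->q9 q6-1->q10 q7-0->q3 q7-1->q4 q8-0->q5 q8-1->q6 q9-0->q7 q9-1->q8 q10-0->q9 q10-1->q10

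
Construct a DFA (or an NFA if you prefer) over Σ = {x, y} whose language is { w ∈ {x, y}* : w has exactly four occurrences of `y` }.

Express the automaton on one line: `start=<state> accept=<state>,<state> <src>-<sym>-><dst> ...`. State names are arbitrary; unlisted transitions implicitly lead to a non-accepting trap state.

start=S0 accept=S4 S0-x->S0 S0-y->S1 S1-x->S1 S1-y->S2 S2-x->S2 S2-y->S3 S3-x->S3 S3-y->S4 S4-x->S4 S4-y->S5 S5-x->S5 S5-y->S5

Only the number of `y`s matters, and only up to 5. Make a chain S0 → S1 → S2 → S3 → S4 → S5 advanced by each `y` (with S5 absorbing); every other symbol self-loops. The accepting set is {S4}.
With 6 states:
        x   y  
>  S0   S0  S1 
   S1   S1  S2 
   S2   S2  S3 
   S3   S3  S4 
 * S4   S4  S5 
   S5   S5  S5 
(> = start, * = accepting)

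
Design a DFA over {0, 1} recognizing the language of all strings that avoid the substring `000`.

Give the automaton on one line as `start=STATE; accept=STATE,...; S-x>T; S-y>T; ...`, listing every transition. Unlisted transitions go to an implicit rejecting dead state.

start=s0; accept=s0,s1,s2; s0-0>s1; s0-1>s0; s1-0>s2; s1-1>s0; s2-0>s3; s2-1>s0; s3-0>s3; s3-1>s3

Track partial matches of the forbidden pattern `000`. State s3 is a dead state reached once `000` has occurred; every other state accepts. s0 means no part of `000` is currently matched.
        0   1  
>* s0   s1  s0 
 * s1   s2  s0 
 * s2   s3  s0 
   s3   s3  s3 
(> = start, * = accepting)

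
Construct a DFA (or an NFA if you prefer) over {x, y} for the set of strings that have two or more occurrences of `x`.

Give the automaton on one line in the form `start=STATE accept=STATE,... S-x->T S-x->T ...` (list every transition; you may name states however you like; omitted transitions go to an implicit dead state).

start=A accept=C,D A-x->B A-y->A B-x->C B-y->B C-x->D C-y->C D-x->D D-y->D

Only the number of `x`s matters, and only up to 3. Make a chain A → B → C → D advanced by each `x` (with D absorbing); every other symbol self-loops. The accepting set is {C, D}.
       x  y 
>  A   B  A 
   B   C  B 
 * C   D  C 
 * D   D  D 
(> = start, * = accepting)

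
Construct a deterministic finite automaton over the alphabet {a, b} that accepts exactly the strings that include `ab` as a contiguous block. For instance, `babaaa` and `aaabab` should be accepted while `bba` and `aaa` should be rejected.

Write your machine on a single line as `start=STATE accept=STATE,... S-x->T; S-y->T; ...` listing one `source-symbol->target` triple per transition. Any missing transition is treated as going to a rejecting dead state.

States q0..q1 record the length of the longest prefix of `ab` that matches the current input suffix. Reaching q2 means `ab` has been seen, and we stay there forever. Accept from q2.
A 3-state machine:
        a   b  
>  q0   q1  q0 
   q1   q1  q2 
 * q2   q2  q2 
(> = start, * = accepting)

start=q0; accept=q2; q0-a->q1; q0-b->q0; q1-a->q1; q1-b->q2; q2-a->q2; q2-b->q2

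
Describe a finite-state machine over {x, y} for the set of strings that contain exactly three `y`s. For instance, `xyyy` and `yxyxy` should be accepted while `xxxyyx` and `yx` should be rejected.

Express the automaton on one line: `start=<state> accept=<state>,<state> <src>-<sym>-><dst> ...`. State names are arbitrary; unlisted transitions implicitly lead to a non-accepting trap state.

start=A accept=D A-x->A A-y->B B-x->B B-y->C C-x->C C-y->D D-x->D D-y->E E-x->E E-y->E

Count `y`s, saturating at 4: states A through D mean 0 through 3 `y`s seen; E means more than 3. Each `y` increments (capped at E); other symbols loop. Accept from {D}.
With 5 states:
       x  y 
>  A   A  B 
   B   B  C 
   C   C  D 
 * D   D  E 
   E   E  E 
(> = start, * = accepting)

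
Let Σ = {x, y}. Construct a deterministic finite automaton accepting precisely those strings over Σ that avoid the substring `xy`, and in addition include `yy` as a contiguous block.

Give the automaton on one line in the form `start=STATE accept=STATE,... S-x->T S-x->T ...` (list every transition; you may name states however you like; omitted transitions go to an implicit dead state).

Run two small machines in parallel and take their product. The first has 3 states tracking partial matches of the forbidden pattern `xy`; the second has 3 states tracking whether and how much of `yy` has been seen. A product state is a pair (one from each), accepting exactly when both do. Equivalent product states are then merged.
        x   y  
>  q0   q1  q2 
   q1   q1  q1 
   q2   q1  q3 
 * q3   q4  q3 
 * q4   q4  q1 
(> = start, * = accepting)

start=q0 accept=q3,q4 q0-x->q1 q0-y->q2 q1-x->q1 q1-y->q1 q2-x->q1 q2-y->q3 q3-x->q4 q3-y->q3 q4-x->q4 q4-y->q1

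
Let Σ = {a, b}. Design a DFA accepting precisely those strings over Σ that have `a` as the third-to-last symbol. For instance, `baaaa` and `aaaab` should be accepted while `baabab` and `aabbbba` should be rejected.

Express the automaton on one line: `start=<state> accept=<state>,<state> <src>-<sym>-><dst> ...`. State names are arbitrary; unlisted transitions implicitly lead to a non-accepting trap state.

A DFA must remember the last 3 symbols (since which symbol is third-to-last isn't known until the input ends). Use one state per possible window of the last ≤3 symbols; accept from those whose window starts with `a`.
A 15-state machine:
          a    b  
>  S0     S1   S2 
   S1     S3   S4 
   S2     S5   S6 
   S3     S7   S8 
   S4     S9  S10 
   S5    S11  S12 
   S6    S13  S14 
 * S7     S7   S8 
 * S8     S9  S10 
 * S9    S11  S12 
 * S10   S13  S14 
   S11    S7   S8 
   S12    S9  S10 
   S13   S11  S12 
   S14   S13  S14 
(> = start, * = accepting)

start=S0 accept=S7,S8,S9,S10 S0-a->S1 S0-b->S2 S1-a->S3 S1-b->S4 S2-a->S5 S2-b->S6 S3-a->S7 S3-b->S8 S4-a->S9 S4-b->S10 S5-a->S11 S5-b->S12 S6-a->S13 S6-b->S14 S7-a->S7 S7-b->S8 S8-a->S9 S8-b->S10 S9-a->S11 S9-b->S12 S10-a->S13 S10-b->S14 S11-a->S7 S11-b->S8 S12-a->S9 S12-b->S10 S13-a->S11 S13-b->S12 S14-a->S13 S14-b->S14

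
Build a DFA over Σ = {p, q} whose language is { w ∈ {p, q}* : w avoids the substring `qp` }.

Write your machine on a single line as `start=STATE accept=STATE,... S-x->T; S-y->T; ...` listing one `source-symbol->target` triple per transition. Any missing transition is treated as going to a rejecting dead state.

start=s0; accept=s0,s1; s0-p->s0; s0-q->s1; s1-p->s2; s1-q->s1; s2-p->s2; s2-q->s2

This is the complement of 'contains `qp`'. Use the same substring-matching states — s0 through s2 holding how much of `qp` has just been matched — but flip the accepting set: everything except the trap s2 accepts.
With 3 states:
        p   q  
>* s0   s0  s1 
 * s1   s2  s1 
   s2   s2  s2 
(> = start, * = accepting)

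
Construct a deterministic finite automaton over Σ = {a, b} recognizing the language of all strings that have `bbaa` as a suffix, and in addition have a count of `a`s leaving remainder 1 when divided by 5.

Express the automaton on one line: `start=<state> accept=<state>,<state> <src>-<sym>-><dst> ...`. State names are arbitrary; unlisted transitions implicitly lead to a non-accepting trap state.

start=s0 accept=s8 s0-a->s1 s0-b->s0 s1-a->s2 s1-b->s1 s2-a->s3 s2-b->s2 s3-a->s4 s3-b->s3 s4-a->s0 s4-b->s5 s5-a->s0 s5-b->s6 s6-a->s7 s6-b->s6 s7-a->s8 s7-b->s0 s8-a->s2 s8-b->s1

Build one automaton per condition and run them in lockstep. The first has 5 states tracking how much of the suffix `bbaa` has currently been matched; the second has 5 states tracking the count of `a`s modulo 5. A product state is a pair (one from each), accepting exactly when both do. Equivalent product states are then merged.
With 9 states:
        a   b  
>  s0   s1  s0 
   s1   s2  s1 
   s2   s3  s2 
   s3   s4  s3 
   s4   s0  s5 
   s5   s0  s6 
   s6   s7  s6 
   s7   s8  s0 
 * s8   s2  s1 
(> = start, * = accepting)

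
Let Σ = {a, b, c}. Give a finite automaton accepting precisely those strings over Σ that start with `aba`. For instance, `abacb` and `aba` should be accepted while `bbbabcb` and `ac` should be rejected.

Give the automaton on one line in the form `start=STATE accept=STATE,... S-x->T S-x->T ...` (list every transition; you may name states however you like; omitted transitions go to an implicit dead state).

Walk along `aba` while the input agrees: from s0 take `a` to s1, and so on. Any deviation drops to the rejecting sink s4. Once s3 is reached the prefix is confirmed and every continuation is accepted.
With 5 states:
        a   b   c  
>  s0   s1  s4  s4 
   s1   s4  s2  s4 
   s2   s3  s4  s4 
 * s3   s3  s3  s3 
   s4   s4  s4  s4 
(> = start, * = accepting)

start=s0 accept=s3 s0-a->s1 s0-b->s4 s0-c->s4 s1-a->s4 s1-b->s2 s1-c->s4 s2-a->s3 s2-b->s4 s2-c->s4 s3-a->s3 s3-b->s3 s3-c->s3 s4-a->s4 s4-b->s4 s4-c->s4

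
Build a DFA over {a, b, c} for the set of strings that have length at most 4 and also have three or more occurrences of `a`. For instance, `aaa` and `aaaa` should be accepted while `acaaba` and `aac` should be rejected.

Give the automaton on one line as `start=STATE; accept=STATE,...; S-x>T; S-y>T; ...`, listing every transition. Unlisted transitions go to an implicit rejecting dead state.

Build one automaton per condition and run them in lockstep. The first has 6 states tracking the input length, saturating at 5; the second has 5 states tracking the count of `a`s, saturating at 4. A product state is a pair (one from each), accepting exactly when both do.
20 states suffice.
          a    b    c  
>  q0     q1   q2   q2 
   q1     q3   q4   q4 
   q2     q4   q5   q5 
   q3     q6   q7   q7 
   q4     q7   q8   q8 
   q5     q8   q9   q9 
 * q6    q10  q11  q11 
   q7    q11  q12  q12 
   q8    q12  q13  q13 
   q9    q13  q14  q14 
 * q10   q15  q15  q15 
 * q11   q15  q16  q16 
   q12   q16  q17  q17 
   q13   q17  q18  q18 
   q14   q18  q19  q19 
   q15   q15  q15  q15 
   q16   q15  q16  q16 
   q17   q16  q17  q17 
   q18   q17  q18  q18 
   q19   q18  q19  q19 
(> = start, * = accepting)

start=q0; accept=q6,q10,q11; q0-a>q1; q0-b>q2; q0-c>q2; q1-a>q3; q1-b>q4; q1-c>q4; q2-a>q4; q2-b>q5; q2-c>q5; q3-a>q6; q3-b>q7; q3-c>q7; q4-a>q7; q4-b>q8; q4-c>q8; q5-a>q8; q5-b>q9; q5-c>q9; q6-a>q10; q6-b>q11; q6-c>q11; q7-a>q11; q7-b>q12; q7-c>q12; q8-a>q12; q8-b>q13; q8-c>q13; q9-a>q13; q9-b>q14; q9-c>q14; q10-a>q15; q10-b>q15; q10-c>q15; q11-a>q15; q11-b>q16; q11-c>q16; q12-a>q16; q12-b>q17; q12-c>q17; q13-a>q17; q13-b>q18; q13-c>q18; q14-a>q18; q14-b>q19; q14-c>q19; q15-a>q15; q15-b>q15; q15-c>q15; q16-a>q15; q16-b>q16; q16-c>q16; q17-a>q16; q17-b>q17; q17-c>q17; q18-a>q17; q18-b>q18; q18-c>q18; q19-a>q18; q19-b>q19; q19-c>q19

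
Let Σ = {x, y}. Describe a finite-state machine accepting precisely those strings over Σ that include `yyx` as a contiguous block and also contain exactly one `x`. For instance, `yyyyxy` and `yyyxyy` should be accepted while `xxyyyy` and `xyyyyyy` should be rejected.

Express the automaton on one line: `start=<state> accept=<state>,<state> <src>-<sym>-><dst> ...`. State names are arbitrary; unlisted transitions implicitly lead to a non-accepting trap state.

Build one automaton per condition and run them in lockstep. One (4 states) tracks whether and how much of `yyx` has been seen; the other (3 states) tracks the count of `x`s, saturating at 2. Each combined state is a pair, one component from each; accept when both components accept. Minimizing collapses redundant product states.
With 5 states:
        x   y  
>  s0   s1  s2 
   s1   s1  s1 
   s2   s1  s3 
   s3   s4  s3 
 * s4   s1  s4 
(> = start, * = accepting)

start=s0 accept=s4 s0-x->s1 s0-y->s2 s1-x->s1 s1-y->s1 s2-x->s1 s2-y->s3 s3-x->s4 s3-y->s3 s4-x->s1 s4-y->s4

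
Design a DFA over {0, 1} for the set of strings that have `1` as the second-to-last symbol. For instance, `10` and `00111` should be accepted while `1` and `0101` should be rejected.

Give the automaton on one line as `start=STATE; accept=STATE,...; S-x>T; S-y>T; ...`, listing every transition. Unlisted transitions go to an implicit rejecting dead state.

A DFA must remember the last 2 symbols (since which symbol is second-to-last isn't known until the input ends). Use one state per possible window of the last ≤2 symbols; accept from those whose window starts with `1`.
        0   1  
>  S0   S1  S2 
   S1   S3  S4 
   S2   S5  S6 
   S3   S3  S4 
   S4   S5  S6 
 * S5   S3  S4 
 * S6   S5  S6 
(> = start, * = accepting)

start=S0; accept=S5,S6; S0-0>S1; S0-1>S2; S1-0>S3; S1-1>S4; S2-0>S5; S2-1>S6; S3-0>S3; S3-1>S4; S4-0>S5; S4-1>S6; S5-0>S3; S5-1>S4; S6-0>S5; S6-1>S6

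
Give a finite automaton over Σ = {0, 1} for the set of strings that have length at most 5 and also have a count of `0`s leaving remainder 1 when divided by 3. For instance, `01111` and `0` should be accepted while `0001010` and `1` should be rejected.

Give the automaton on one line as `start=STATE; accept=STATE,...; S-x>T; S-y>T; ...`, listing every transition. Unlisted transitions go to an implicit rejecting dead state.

start=A; accept=B,E,I,J,N; A-0>B; A-1>C; B-0>D; B-1>E; C-0>E; C-1>F; D-0>G; D-1>H; E-0>H; E-1>I; F-0>I; F-1>G; G-0>J; G-1>K; H-0>K; H-1>L; I-0>L; I-1>J; J-0>M; J-1>N; K-0>N; K-1>O; L-0>O; L-1>M; M-0>P; M-1>Q; N-0>Q; N-1>R; O-0>R; O-1>P; P-0>R; P-1>P; Q-0>P; Q-1>Q; R-0>Q; R-1>R

Run two small machines in parallel and take their product. One (7 states) tracks the input length, saturating at 6; the other (3 states) tracks the count of `0`s modulo 3. Each combined state is a pair, one component from each; accept when both components accept.
With 18 states:
       0  1 
>  A   B  C 
 * B   D  E 
   C   E  F 
   D   G  H 
 * E   H  I 
   F   I  G 
   G   J  K 
   H   K  L 
 * I   L  J 
 * J   M  N 
   K   N  O 
   L   O  M 
   M   P  Q 
 * N   Q  R 
   O   R  P 
   P   R  P 
   Q   P  Q 
   R   Q  R 
(> = start, * = accepting)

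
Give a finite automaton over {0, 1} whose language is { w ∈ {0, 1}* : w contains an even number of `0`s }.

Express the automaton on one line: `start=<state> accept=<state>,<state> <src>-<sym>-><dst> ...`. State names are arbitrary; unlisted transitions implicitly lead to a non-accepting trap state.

Keep the running count of `0`s modulo 2: each `0` advances along the cycle s0 → s1 → s0 while other symbols loop. Accept at s0.
2 states suffice.
        0   1  
>* s0   s1  s0 
   s1   s0  s1 
(> = start, * = accepting)

start=s0 accept=s0 s0-0->s1 s0-1->s0 s1-0->s0 s1-1->s1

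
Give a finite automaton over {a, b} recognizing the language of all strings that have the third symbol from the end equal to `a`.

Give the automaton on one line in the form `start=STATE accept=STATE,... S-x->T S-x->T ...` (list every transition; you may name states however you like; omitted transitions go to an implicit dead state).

start=q0 accept=q7,q8,q9,q10 q0-a->q1 q0-b->q2 q1-a->q3 q1-b->q4 q2-a->q5 q2-b->q6 q3-a->q7 q3-b->q8 q4-a->q9 q4-b->q10 q5-a->q11 q5-b->q12 q6-a->q13 q6-b->q14 q7-a->q7 q7-b->q8 q8-a->q9 q8-b->q10 q9-a->q11 q9-b->q12 q10-a->q13 q10-b->q14 q11-a->q7 q11-b->q8 q12-a->q9 q12-b->q10 q13-a->q11 q13-b->q12 q14-a->q13 q14-b->q14

Because acceptance depends on a position counted from the end, the machine has to buffer the most recent 3 symbols. Make each state the string of the last up-to-3 symbols read; on input `x` shift the window left and append `x`. Accept when the buffered window has length 3 and begins with `a`.
With 15 states:
          a    b  
>  q0     q1   q2 
   q1     q3   q4 
   q2     q5   q6 
   q3     q7   q8 
   q4     q9  q10 
   q5    q11  q12 
   q6    q13  q14 
 * q7     q7   q8 
 * q8     q9  q10 
 * q9    q11  q12 
 * q10   q13  q14 
   q11    q7   q8 
   q12    q9  q10 
   q13   q11  q12 
   q14   q13  q14 
(> = start, * = accepting)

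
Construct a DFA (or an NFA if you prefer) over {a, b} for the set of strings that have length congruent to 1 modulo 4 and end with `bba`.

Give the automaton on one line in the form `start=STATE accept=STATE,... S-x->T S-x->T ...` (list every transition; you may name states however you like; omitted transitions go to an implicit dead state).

start=q0 accept=q6 q0-a->q1 q0-b->q1 q1-a->q2 q1-b->q2 q2-a->q3 q2-b->q4 q3-a->q0 q3-b->q0 q4-a->q0 q4-b->q5 q5-a->q6 q5-b->q1 q6-a->q2 q6-b->q2

Handle the two conditions separately and then intersect. The first has 4 states tracking the input length modulo 4; the second has 4 states tracking how much of the suffix `bba` has currently been matched. A product state is a pair (one from each), accepting exactly when both do. Minimizing collapses redundant product states.
        a   b  
>  q0   q1  q1 
   q1   q2  q2 
   q2   q3  q4 
   q3   q0  q0 
   q4   q0  q5 
   q5   q6  q1 
 * q6   q2  q2 
(> = start, * = accepting)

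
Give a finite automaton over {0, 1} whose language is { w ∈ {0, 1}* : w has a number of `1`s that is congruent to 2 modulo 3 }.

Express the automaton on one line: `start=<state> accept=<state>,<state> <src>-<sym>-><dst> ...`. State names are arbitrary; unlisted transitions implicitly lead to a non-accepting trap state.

Keep the running count of `1`s modulo 3: each `1` advances along the cycle q0 → q1 → q2 → q0 while other symbols loop. Accept at q2.
3 states suffice.
        0   1  
>  q0   q0  q1 
   q1   q1  q2 
 * q2   q2  q0 
(> = start, * = accepting)

start=q0 accept=q2 q0-0->q0 q0-1->q1 q1-0->q1 q1-1->q2 q2-0->q2 q2-1->q0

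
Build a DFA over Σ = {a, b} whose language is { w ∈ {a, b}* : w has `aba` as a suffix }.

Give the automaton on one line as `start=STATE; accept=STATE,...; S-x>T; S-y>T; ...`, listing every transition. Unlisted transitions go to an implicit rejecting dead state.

Let each state record the length of the longest suffix of the input read so far that is also a prefix of `aba`. q1 means the last symbol is `a`; q2 means the last 2 symbols are `ab`; q3 means the last 3 symbols are `aba`. Accept only at q3, where the string currently ends in `aba`.
A 4-state machine:
        a   b  
>  q0   q1  q0 
   q1   q1  q2 
   q2   q3  q0 
 * q3   q1  q2 
(> = start, * = accepting)

start=q0; accept=q3; q0-a>q1; q0-b>q0; q1-a>q1; q1-b>q2; q2-a>q3; q2-b>q0; q3-a>q1; q3-b>q2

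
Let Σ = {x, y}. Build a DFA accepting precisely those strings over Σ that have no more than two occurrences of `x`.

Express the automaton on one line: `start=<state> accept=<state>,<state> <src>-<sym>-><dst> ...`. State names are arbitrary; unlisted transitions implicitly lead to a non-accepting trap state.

Only the number of `x`s matters, and only up to 3. Make a chain q0 → q1 → q2 → q3 advanced by each `x` (with q3 absorbing); every other symbol self-loops. The accepting set is {q0, q1, q2}.
4 states suffice.
        x   y  
>* q0   q1  q0 
 * q1   q2  q1 
 * q2   q3  q2 
   q3   q3  q3 
(> = start, * = accepting)

start=q0 accept=q0,q1,q2 q0-x->q1 q0-y->q0 q1-x->q2 q1-y->q1 q2-x->q3 q2-y->q2 q3-x->q3 q3-y->q3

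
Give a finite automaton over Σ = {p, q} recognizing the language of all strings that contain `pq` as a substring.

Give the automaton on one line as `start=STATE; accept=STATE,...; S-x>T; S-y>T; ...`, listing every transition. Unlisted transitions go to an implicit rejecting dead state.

start=A; accept=C; A-p>B; A-q>A; B-p>B; B-q>C; C-p>C; C-q>C

States A..B record the length of the longest prefix of `pq` that matches the current input suffix. Reaching C means `pq` has been seen, and we stay there forever. Accept from C.
A 3-state machine:
       p  q 
>  A   B  A 
   B   B  C 
 * C   C  C 
(> = start, * = accepting)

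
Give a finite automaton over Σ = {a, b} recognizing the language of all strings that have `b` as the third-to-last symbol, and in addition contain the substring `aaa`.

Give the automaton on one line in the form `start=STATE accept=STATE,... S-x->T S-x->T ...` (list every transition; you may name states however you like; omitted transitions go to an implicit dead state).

start=q0 accept=q18,q19,q20,q21 q0-a->q1 q0-b->q2 q1-a->q3 q1-b->q4 q2-a->q5 q2-b->q6 q3-a->q7 q3-b->q8 q4-a->q9 q4-b->q10 q5-a->q11 q5-b->q12 q6-a->q13 q6-b->q14 q7-a->q7 q7-b->q15 q8-a->q9 q8-b->q10 q9-a->q11 q9-b->q12 q10-a->q13 q10-b->q14 q11-a->q7 q11-b->q8 q12-a->q9 q12-b->q10 q13-a->q11 q13-b->q12 q14-a->q13 q14-b->q14 q15-a->q16 q15-b->q17 q16-a->q18 q16-b->q19 q17-a->q20 q17-b->q21 q18-a->q7 q18-b->q15 q19-a->q16 q19-b->q17 q20-a->q18 q20-b->q19 q21-a->q20 q21-b->q21

Run two small machines in parallel and take their product. One (15 states) tracks the last 3 symbols read; the other (4 states) tracks whether and how much of `aaa` has been seen. Each combined state is a pair, one component from each; accept when both components accept.
          a    b  
>  q0     q1   q2 
   q1     q3   q4 
   q2     q5   q6 
   q3     q7   q8 
   q4     q9  q10 
   q5    q11  q12 
   q6    q13  q14 
   q7     q7  q15 
   q8     q9  q10 
   q9    q11  q12 
   q10   q13  q14 
   q11    q7   q8 
   q12    q9  q10 
   q13   q11  q12 
   q14   q13  q14 
   q15   q16  q17 
   q16   q18  q19 
   q17   q20  q21 
 * q18    q7  q15 
 * q19   q16  q17 
 * q20   q18  q19 
 * q21   q20  q21 
(> = start, * = accepting)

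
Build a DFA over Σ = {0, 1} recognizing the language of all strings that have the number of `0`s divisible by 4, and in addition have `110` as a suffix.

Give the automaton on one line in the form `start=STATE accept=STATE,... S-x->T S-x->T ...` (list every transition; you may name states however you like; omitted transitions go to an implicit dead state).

start=q0 accept=q6 q0-0->q1 q0-1->q0 q1-0->q2 q1-1->q1 q2-0->q3 q2-1->q2 q3-0->q0 q3-1->q4 q4-0->q0 q4-1->q5 q5-0->q6 q5-1->q5 q6-0->q1 q6-1->q0

Handle the two conditions separately and then intersect. One (4 states) tracks the count of `0`s modulo 4; the other (4 states) tracks how much of the suffix `110` has currently been matched. Each combined state is a pair, one component from each; accept when both components accept. Minimizing collapses redundant product states.
7 states suffice.
        0   1  
>  q0   q1  q0 
   q1   q2  q1 
   q2   q3  q2 
   q3   q0  q4 
   q4   q0  q5 
   q5   q6  q5 
 * q6   q1  q0 
(> = start, * = accepting)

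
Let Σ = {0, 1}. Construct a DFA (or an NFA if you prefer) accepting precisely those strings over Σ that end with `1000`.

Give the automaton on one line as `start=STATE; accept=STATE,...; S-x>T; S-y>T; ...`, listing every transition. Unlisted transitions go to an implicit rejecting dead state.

start=A; accept=E; A-0>A; A-1>B; B-0>C; B-1>B; C-0>D; C-1>B; D-0>E; D-1>B; E-0>A; E-1>B

Remember how much of `1000` the current input suffix matches. State A means no match yet; B means the last symbol is `1`; C means the last 2 symbols are `10`; D means the last 3 symbols are `100`; E means the last 4 symbols are `1000`. Only E accepts. On a mismatch, fall back to the longest proper suffix that is still a prefix of `1000`.
A 5-state machine:
       0  1 
>  A   A  B 
   B   C  B 
   C   D  B 
   D   E  B 
 * E   A  B 
(> = start, * = accepting)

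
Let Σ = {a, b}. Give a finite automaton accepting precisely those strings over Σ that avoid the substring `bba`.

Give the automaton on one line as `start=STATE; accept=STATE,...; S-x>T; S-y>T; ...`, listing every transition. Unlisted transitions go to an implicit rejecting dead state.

start=q0; accept=q0,q1,q2; q0-a>q0; q0-b>q1; q1-a>q0; q1-b>q2; q2-a>q3; q2-b>q2; q3-a>q3; q3-b>q3

This is the complement of 'contains `bba`'. Use the same substring-matching states — q0 through q3 holding how much of `bba` has just been matched — but flip the accepting set: everything except the trap q3 accepts.
        a   b  
>* q0   q0  q1 
 * q1   q0  q2 
 * q2   q3  q2 
   q3   q3  q3 
(> = start, * = accepting)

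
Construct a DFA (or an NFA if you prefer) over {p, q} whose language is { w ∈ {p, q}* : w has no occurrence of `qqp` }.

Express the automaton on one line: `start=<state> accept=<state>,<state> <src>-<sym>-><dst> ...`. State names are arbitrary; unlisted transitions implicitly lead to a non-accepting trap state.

Track partial matches of the forbidden pattern `qqp`. State s3 is a dead state reached once `qqp` has occurred; every other state accepts. s0 means no part of `qqp` is currently matched.
A 4-state machine:
        p   q  
>* s0   s0  s1 
 * s1   s0  s2 
 * s2   s3  s2 
   s3   s3  s3 
(> = start, * = accepting)

start=s0 accept=s0,s1,s2 s0-p->s0 s0-q->s1 s1-p->s0 s1-q->s2 s2-p->s3 s2-q->s2 s3-p->s3 s3-q->s3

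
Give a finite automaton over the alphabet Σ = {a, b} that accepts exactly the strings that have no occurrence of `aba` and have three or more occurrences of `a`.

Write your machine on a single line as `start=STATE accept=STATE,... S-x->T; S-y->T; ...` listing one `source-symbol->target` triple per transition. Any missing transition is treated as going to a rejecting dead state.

start=q0; accept=q4,q8,q10; q0-a->q1; q0-b->q0; q1-a->q2; q1-b->q3; q2-a->q4; q2-b->q5; q3-a->q6; q3-b->q7; q4-a->q4; q4-b->q8; q5-a->q6; q5-b->q9; q6-a->q6; q6-b->q6; q7-a->q2; q7-b->q7; q8-a->q6; q8-b->q10; q9-a->q4; q9-b->q9; q10-a->q4; q10-b->q10

Run two small machines in parallel and take their product. One (4 states) tracks partial matches of the forbidden pattern `aba`; the other (5 states) tracks the count of `a`s, saturating at 4. Each combined state is a pair, one component from each; accept when both components accept. After merging equivalent states the machine shrinks.
With 11 states:
          a    b  
>  q0     q1   q0 
   q1     q2   q3 
   q2     q4   q5 
   q3     q6   q7 
 * q4     q4   q8 
   q5     q6   q9 
   q6     q6   q6 
   q7     q2   q7 
 * q8     q6  q10 
   q9     q4   q9 
 * q10    q4  q10 
(> = start, * = accepting)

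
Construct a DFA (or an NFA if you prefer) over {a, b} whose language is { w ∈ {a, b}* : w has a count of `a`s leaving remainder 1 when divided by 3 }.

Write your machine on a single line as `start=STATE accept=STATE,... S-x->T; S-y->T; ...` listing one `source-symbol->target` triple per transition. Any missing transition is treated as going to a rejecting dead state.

The only thing that matters is how many `a`s have appeared, reduced mod 3. Use one state per residue: s0 for 0, …, s2 for 2. Reading `a` moves to the next residue; anything else stays put. s1 is accepting.
3 states suffice.
        a   b  
>  s0   s1  s0 
 * s1   s2  s1 
   s2   s0  s2 
(> = start, * = accepting)

start=s0; accept=s1; s0-a->s1; s0-b->s0; s1-a->s2; s1-b->s1; s2-a->s0; s2-b->s2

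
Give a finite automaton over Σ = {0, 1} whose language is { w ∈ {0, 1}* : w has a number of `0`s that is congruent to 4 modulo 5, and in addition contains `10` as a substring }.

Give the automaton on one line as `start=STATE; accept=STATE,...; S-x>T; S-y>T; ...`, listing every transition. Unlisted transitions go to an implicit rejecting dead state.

Build one automaton per condition and run them in lockstep. The first has 5 states tracking the count of `0`s modulo 5; the second has 3 states tracking whether and how much of `10` has been seen. A product state is a pair (one from each), accepting exactly when both do. Minimizing collapses redundant product states.
       0  1 
>  A   B  C 
   B   D  E 
   C   E  C 
   D   F  G 
   E   G  E 
   F   H  I 
   G   I  G 
   H   A  J 
   I   K  I 
   J   C  J 
 * K   C  K 
(> = start, * = accepting)

start=A; accept=K; A-0>B; A-1>C; B-0>D; B-1>E; C-0>E; C-1>C; D-0>F; D-1>G; E-0>G; E-1>E; F-0>H; F-1>I; G-0>I; G-1>G; H-0>A; H-1>J; I-0>K; I-1>I; J-0>C; J-1>J; K-0>C; K-1>K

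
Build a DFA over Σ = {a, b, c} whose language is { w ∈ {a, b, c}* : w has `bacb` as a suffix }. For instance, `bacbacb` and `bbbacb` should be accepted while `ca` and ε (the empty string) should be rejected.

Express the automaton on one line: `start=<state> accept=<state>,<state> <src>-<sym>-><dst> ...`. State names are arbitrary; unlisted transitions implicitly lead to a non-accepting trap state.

Let each state record the length of the longest suffix of the input read so far that is also a prefix of `bacb`. q1 means the last symbol is `b`; q2 means the last 2 symbols are `ba`; q3 means the last 3 symbols are `bac`; q4 means the last 4 symbols are `bacb`. Accept only at q4, where the string currently ends in `bacb`.
With 5 states:
        a   b   c  
>  q0   q0  q1  q0 
   q1   q2  q1  q0 
   q2   q0  q1  q3 
   q3   q0  q4  q0 
 * q4   q2  q1  q0 
(> = start, * = accepting)

start=q0 accept=q4 q0-a->q0 q0-b->q1 q0-c->q0 q1-a->q2 q1-b->q1 q1-c->q0 q2-a->q0 q2-b->q1 q2-c->q3 q3-a->q0 q3-b->q4 q3-c->q0 q4-a->q2 q4-b->q1 q4-c->q0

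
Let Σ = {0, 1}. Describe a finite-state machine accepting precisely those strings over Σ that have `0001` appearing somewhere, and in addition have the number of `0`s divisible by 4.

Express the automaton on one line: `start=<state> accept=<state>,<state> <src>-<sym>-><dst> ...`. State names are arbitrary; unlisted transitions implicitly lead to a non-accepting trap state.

Run two small machines in parallel and take their product. One (5 states) tracks whether and how much of `0001` has been seen; the other (4 states) tracks the count of `0`s modulo 4. Each combined state is a pair, one component from each; accept when both components accept.
A 20-state machine:
       0  1 
>  A   B  A 
   B   C  D 
   C   E  F 
   D   G  D 
   E   H  I 
   F   J  F 
   G   K  F 
   H   L  M 
   I   M  I 
   J   N  O 
   K   H  O 
   L   P  Q 
 * M   Q  M 
   N   L  A 
   O   R  O 
   P   E  S 
   Q   S  Q 
   R   T  A 
   S   I  S 
   T   P  D 
(> = start, * = accepting)

start=A accept=M A-0->B A-1->A B-0->C B-1->D C-0->E C-1->F D-0->G D-1->D E-0->H E-1->I F-0->J F-1->F G-0->K G-1->F H-0->L H-1->M I-0->M I-1->I J-0->N J-1->O K-0->H K-1->O L-0->P L-1->Q M-0->Q M-1->M N-0->L N-1->A O-0->R O-1->O P-0->E P-1->S Q-0->S Q-1->Q R-0->T R-1->A S-0->I S-1->S T-0->P T-1->D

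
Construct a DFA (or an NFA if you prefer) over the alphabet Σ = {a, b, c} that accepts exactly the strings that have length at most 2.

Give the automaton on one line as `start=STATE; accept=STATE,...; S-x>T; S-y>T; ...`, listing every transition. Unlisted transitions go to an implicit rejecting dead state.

start=s0; accept=s0,s1,s2; s0-a>s1; s0-b>s1; s0-c>s1; s1-a>s2; s1-b>s2; s1-c>s2; s2-a>s3; s2-b>s3; s2-c>s3; s3-a>s3; s3-b>s3; s3-c>s3

Count input length up to 3: every symbol moves from s0 toward s3, which means 'more than 2' and absorbs. Accept from {s0, s1, s2}.
        a   b   c  
>* s0   s1  s1  s1 
 * s1   s2  s2  s2 
 * s2   s3  s3  s3 
   s3   s3  s3  s3 
(> = start, * = accepting)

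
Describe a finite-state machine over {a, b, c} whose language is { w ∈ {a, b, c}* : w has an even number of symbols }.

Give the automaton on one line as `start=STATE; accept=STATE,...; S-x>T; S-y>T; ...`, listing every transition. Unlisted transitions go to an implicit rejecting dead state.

Count input length modulo 2: every symbol advances one step around the cycle q0 → q1 → q0. Accept at q0.
With 2 states:
        a   b   c  
>* q0   q1  q1  q1 
   q1   q0  q0  q0 
(> = start, * = accepting)

start=q0; accept=q0; q0-a>q1; q0-b>q1; q0-c>q1; q1-a>q0; q1-b>q0; q1-c>q0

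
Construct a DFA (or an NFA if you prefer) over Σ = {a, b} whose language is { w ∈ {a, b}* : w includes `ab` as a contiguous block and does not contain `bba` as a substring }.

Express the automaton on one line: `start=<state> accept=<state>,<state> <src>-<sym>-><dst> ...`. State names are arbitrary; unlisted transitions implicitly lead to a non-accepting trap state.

start=S0 accept=S3,S5,S6 S0-a->S1 S0-b->S2 S1-a->S1 S1-b->S3 S2-a->S1 S2-b->S4 S3-a->S5 S3-b->S6 S4-a->S4 S4-b->S4 S5-a->S5 S5-b->S3 S6-a->S4 S6-b->S6

Build one automaton per condition and run them in lockstep. The first has 3 states tracking whether and how much of `ab` has been seen; the second has 4 states tracking partial matches of the forbidden pattern `bba`. A product state is a pair (one from each), accepting exactly when both do. After merging equivalent states the machine shrinks.
        a   b  
>  S0   S1  S2 
   S1   S1  S3 
   S2   S1  S4 
 * S3   S5  S6 
   S4   S4  S4 
 * S5   S5  S3 
 * S6   S4  S6 
(> = start, * = accepting)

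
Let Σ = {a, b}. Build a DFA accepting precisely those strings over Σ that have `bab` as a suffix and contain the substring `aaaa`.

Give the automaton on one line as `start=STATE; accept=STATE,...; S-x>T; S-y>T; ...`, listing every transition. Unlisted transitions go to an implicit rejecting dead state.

Build one automaton per condition and run them in lockstep. The first has 4 states tracking how much of the suffix `bab` has currently been matched; the second has 5 states tracking whether and how much of `aaaa` has been seen. A product state is a pair (one from each), accepting exactly when both do.
11 states suffice.
          a    b  
>  q0     q1   q2 
   q1     q3   q2 
   q2     q4   q2 
   q3     q5   q2 
   q4     q3   q6 
   q5     q7   q2 
   q6     q4   q2 
   q7     q7   q8 
   q8     q9   q8 
   q9     q7  q10 
 * q10    q9   q8 
(> = start, * = accepting)

start=q0; accept=q10; q0-a>q1; q0-b>q2; q1-a>q3; q1-b>q2; q2-a>q4; q2-b>q2; q3-a>q5; q3-b>q2; q4-a>q3; q4-b>q6; q5-a>q7; q5-b>q2; q6-a>q4; q6-b>q2; q7-a>q7; q7-b>q8; q8-a>q9; q8-b>q8; q9-a>q7; q9-b>q10; q10-a>q9; q10-b>q8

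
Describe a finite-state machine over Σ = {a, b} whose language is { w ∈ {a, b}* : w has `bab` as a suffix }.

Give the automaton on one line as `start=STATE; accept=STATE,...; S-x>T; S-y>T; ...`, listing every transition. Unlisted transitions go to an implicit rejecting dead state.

start=s0; accept=s3; s0-a>s0; s0-b>s1; s1-a>s2; s1-b>s1; s2-a>s0; s2-b>s3; s3-a>s2; s3-b>s1

Remember how much of `bab` the current input suffix matches. State s0 means no match yet; s1 means the last symbol is `b`; s2 means the last 2 symbols are `ba`; s3 means the last 3 symbols are `bab`. Only s3 accepts. On a mismatch, fall back to the longest proper suffix that is still a prefix of `bab`.
With 4 states:
        a   b  
>  s0   s0  s1 
   s1   s2  s1 
   s2   s0  s3 
 * s3   s2  s1 
(> = start, * = accepting)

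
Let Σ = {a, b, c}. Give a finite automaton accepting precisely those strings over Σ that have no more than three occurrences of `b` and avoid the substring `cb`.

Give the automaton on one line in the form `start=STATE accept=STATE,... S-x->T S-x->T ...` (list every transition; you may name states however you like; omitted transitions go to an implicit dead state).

Handle the two conditions separately and then intersect. One (5 states) tracks the count of `b`s, saturating at 4; the other (3 states) tracks partial matches of the forbidden pattern `cb`. Each combined state is a pair, one component from each; accept when both components accept.
A 14-state machine:
          a    b    c  
>* S0     S0   S1   S2 
 * S1     S1   S3   S4 
 * S2     S0   S5   S2 
 * S3     S3   S6   S7 
 * S4     S1   S8   S4 
   S5     S5   S8   S5 
 * S6     S6   S9  S10 
 * S7     S3  S11   S7 
   S8     S8  S11   S8 
   S9     S9   S9  S12 
 * S10    S6  S13  S10 
   S11   S11  S13  S11 
   S12    S9  S13  S12 
   S13   S13  S13  S13 
(> = start, * = accepting)

start=S0 accept=S0,S1,S2,S3,S4,S6,S7,S10 S0-a->S0 S0-b->S1 S0-c->S2 S1-a->S1 S1-b->S3 S1-c->S4 S2-a->S0 S2-b->S5 S2-c->S2 S3-a->S3 S3-b->S6 S3-c->S7 S4-a->S1 S4-b->S8 S4-c->S4 S5-a->S5 S5-b->S8 S5-c->S5 S6-a->S6 S6-b->S9 S6-c->S10 S7-a->S3 S7-b->S11 S7-c->S7 S8-a->S8 S8-b->S11 S8-c->S8 S9-a->S9 S9-b->S9 S9-c->S12 S10-a->S6 S10-b->S13 S10-c->S10 S11-a->S11 S11-b->S13 S11-c->S11 S12-a->S9 S12-b->S13 S12-c->S12 S13-a->S13 S13-b->S13 S13-c->S13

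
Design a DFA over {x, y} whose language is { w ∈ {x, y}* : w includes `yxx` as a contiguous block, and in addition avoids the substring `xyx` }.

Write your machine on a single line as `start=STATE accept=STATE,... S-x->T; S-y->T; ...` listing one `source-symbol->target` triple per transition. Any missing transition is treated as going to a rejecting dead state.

Build one automaton per condition and run them in lockstep. One (4 states) tracks whether and how much of `yxx` has been seen; the other (4 states) tracks partial matches of the forbidden pattern `xyx`. Each combined state is a pair, one component from each; accept when both components accept. Equivalent product states are then merged.
With 9 states:
       x  y 
>  A   B  C 
   B   B  D 
   C   E  C 
   D   F  C 
   E   G  D 
   F   F  F 
 * G   G  H 
 * H   F  I 
 * I   G  I 
(> = start, * = accepting)

start=A; accept=G,H,I; A-x->B; A-y->C; B-x->B; B-y->D; C-x->E; C-y->C; D-x->F; D-y->C; E-x->G; E-y->D; F-x->F; F-y->F; G-x->G; G-y->H; H-x->F; H-y->I; I-x->G; I-y->I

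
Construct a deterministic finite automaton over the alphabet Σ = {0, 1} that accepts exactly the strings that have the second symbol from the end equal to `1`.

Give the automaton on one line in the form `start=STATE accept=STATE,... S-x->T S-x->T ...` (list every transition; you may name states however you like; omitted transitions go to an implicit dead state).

A DFA must remember the last 2 symbols (since which symbol is second-to-last isn't known until the input ends). Use one state per possible window of the last ≤2 symbols; accept from those whose window starts with `1`.
A 7-state machine:
        0   1  
>  S0   S1  S2 
   S1   S3  S4 
   S2   S5  S6 
   S3   S3  S4 
   S4   S5  S6 
 * S5   S3  S4 
 * S6   S5  S6 
(> = start, * = accepting)

start=S0 accept=S5,S6 S0-0->S1 S0-1->S2 S1-0->S3 S1-1->S4 S2-0->S5 S2-1->S6 S3-0->S3 S3-1->S4 S4-0->S5 S4-1->S6 S5-0->S3 S5-1->S4 S6-0->S5 S6-1->S6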